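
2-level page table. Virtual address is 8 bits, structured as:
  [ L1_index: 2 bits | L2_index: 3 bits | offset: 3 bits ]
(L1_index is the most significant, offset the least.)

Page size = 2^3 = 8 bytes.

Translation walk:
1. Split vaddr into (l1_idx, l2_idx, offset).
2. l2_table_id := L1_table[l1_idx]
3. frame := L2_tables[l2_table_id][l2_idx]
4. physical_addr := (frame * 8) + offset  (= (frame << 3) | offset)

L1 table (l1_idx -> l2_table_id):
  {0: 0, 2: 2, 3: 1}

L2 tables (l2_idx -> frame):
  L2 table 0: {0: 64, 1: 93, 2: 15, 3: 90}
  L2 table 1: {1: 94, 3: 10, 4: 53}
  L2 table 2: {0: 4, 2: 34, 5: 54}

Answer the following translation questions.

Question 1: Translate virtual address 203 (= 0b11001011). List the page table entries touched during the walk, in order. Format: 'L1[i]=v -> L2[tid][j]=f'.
vaddr = 203 = 0b11001011
Split: l1_idx=3, l2_idx=1, offset=3

Answer: L1[3]=1 -> L2[1][1]=94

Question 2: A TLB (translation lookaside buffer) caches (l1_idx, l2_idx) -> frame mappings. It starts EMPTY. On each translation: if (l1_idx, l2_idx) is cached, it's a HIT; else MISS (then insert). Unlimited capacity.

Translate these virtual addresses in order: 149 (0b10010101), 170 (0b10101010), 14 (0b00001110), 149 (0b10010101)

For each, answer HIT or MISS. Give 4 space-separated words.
Answer: MISS MISS MISS HIT

Derivation:
vaddr=149: (2,2) not in TLB -> MISS, insert
vaddr=170: (2,5) not in TLB -> MISS, insert
vaddr=14: (0,1) not in TLB -> MISS, insert
vaddr=149: (2,2) in TLB -> HIT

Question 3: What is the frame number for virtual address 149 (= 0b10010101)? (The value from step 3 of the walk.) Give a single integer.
vaddr = 149: l1_idx=2, l2_idx=2
L1[2] = 2; L2[2][2] = 34

Answer: 34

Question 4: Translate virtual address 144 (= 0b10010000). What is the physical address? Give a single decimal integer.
Answer: 272

Derivation:
vaddr = 144 = 0b10010000
Split: l1_idx=2, l2_idx=2, offset=0
L1[2] = 2
L2[2][2] = 34
paddr = 34 * 8 + 0 = 272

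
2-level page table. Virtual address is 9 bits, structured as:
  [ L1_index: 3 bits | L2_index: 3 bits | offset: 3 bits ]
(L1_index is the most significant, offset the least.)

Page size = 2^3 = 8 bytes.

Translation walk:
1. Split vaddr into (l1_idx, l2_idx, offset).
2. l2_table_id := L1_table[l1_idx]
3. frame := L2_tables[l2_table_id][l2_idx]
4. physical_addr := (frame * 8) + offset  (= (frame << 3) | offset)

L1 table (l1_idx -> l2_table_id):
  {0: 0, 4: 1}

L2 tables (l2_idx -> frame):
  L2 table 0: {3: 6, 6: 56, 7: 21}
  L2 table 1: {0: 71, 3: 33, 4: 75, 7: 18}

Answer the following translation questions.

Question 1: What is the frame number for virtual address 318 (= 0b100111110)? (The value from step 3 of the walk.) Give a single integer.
vaddr = 318: l1_idx=4, l2_idx=7
L1[4] = 1; L2[1][7] = 18

Answer: 18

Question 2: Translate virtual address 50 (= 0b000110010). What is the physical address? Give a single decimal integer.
vaddr = 50 = 0b000110010
Split: l1_idx=0, l2_idx=6, offset=2
L1[0] = 0
L2[0][6] = 56
paddr = 56 * 8 + 2 = 450

Answer: 450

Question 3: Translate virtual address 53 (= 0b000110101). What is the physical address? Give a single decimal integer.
Answer: 453

Derivation:
vaddr = 53 = 0b000110101
Split: l1_idx=0, l2_idx=6, offset=5
L1[0] = 0
L2[0][6] = 56
paddr = 56 * 8 + 5 = 453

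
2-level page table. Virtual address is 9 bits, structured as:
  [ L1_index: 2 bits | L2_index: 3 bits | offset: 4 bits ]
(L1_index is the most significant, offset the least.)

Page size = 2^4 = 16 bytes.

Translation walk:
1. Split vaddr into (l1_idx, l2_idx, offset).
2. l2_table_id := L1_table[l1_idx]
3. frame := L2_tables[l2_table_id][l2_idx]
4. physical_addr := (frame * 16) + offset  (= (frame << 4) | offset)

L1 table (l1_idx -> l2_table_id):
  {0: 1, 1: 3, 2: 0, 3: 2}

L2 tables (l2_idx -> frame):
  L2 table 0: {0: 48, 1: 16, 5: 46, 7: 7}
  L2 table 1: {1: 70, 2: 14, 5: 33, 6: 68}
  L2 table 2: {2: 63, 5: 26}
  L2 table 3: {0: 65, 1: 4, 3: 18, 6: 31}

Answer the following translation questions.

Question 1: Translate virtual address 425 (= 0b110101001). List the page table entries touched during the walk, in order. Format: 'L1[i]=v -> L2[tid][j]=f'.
Answer: L1[3]=2 -> L2[2][2]=63

Derivation:
vaddr = 425 = 0b110101001
Split: l1_idx=3, l2_idx=2, offset=9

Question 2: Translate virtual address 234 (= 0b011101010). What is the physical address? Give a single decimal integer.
Answer: 506

Derivation:
vaddr = 234 = 0b011101010
Split: l1_idx=1, l2_idx=6, offset=10
L1[1] = 3
L2[3][6] = 31
paddr = 31 * 16 + 10 = 506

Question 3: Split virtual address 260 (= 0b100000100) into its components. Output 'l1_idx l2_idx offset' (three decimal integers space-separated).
Answer: 2 0 4

Derivation:
vaddr = 260 = 0b100000100
  top 2 bits -> l1_idx = 2
  next 3 bits -> l2_idx = 0
  bottom 4 bits -> offset = 4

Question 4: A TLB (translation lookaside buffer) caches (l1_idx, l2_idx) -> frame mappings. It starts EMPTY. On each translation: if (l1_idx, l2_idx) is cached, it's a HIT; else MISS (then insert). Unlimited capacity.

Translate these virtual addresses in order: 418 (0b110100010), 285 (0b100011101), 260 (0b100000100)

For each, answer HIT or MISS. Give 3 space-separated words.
vaddr=418: (3,2) not in TLB -> MISS, insert
vaddr=285: (2,1) not in TLB -> MISS, insert
vaddr=260: (2,0) not in TLB -> MISS, insert

Answer: MISS MISS MISS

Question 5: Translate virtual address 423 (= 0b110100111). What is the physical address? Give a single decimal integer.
Answer: 1015

Derivation:
vaddr = 423 = 0b110100111
Split: l1_idx=3, l2_idx=2, offset=7
L1[3] = 2
L2[2][2] = 63
paddr = 63 * 16 + 7 = 1015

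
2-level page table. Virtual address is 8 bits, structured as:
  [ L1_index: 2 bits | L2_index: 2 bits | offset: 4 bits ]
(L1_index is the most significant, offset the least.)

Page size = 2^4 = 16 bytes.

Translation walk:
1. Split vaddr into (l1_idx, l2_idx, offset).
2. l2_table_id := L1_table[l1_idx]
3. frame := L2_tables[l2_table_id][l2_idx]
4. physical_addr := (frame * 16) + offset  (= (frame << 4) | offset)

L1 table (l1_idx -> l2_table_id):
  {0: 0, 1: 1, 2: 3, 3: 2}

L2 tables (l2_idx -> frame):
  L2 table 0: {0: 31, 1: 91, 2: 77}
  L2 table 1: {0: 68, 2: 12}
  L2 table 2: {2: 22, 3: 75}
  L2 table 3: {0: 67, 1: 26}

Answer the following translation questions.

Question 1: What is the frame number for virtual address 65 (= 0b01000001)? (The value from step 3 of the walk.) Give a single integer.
Answer: 68

Derivation:
vaddr = 65: l1_idx=1, l2_idx=0
L1[1] = 1; L2[1][0] = 68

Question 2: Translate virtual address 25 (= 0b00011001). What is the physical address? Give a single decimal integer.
vaddr = 25 = 0b00011001
Split: l1_idx=0, l2_idx=1, offset=9
L1[0] = 0
L2[0][1] = 91
paddr = 91 * 16 + 9 = 1465

Answer: 1465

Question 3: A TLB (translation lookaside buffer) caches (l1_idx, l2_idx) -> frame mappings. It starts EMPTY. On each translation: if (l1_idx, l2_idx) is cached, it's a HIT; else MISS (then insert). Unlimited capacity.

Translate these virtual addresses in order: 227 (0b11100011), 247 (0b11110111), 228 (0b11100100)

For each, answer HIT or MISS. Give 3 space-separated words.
Answer: MISS MISS HIT

Derivation:
vaddr=227: (3,2) not in TLB -> MISS, insert
vaddr=247: (3,3) not in TLB -> MISS, insert
vaddr=228: (3,2) in TLB -> HIT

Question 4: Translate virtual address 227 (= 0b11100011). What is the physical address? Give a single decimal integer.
Answer: 355

Derivation:
vaddr = 227 = 0b11100011
Split: l1_idx=3, l2_idx=2, offset=3
L1[3] = 2
L2[2][2] = 22
paddr = 22 * 16 + 3 = 355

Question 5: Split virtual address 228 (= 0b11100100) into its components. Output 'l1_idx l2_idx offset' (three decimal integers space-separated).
vaddr = 228 = 0b11100100
  top 2 bits -> l1_idx = 3
  next 2 bits -> l2_idx = 2
  bottom 4 bits -> offset = 4

Answer: 3 2 4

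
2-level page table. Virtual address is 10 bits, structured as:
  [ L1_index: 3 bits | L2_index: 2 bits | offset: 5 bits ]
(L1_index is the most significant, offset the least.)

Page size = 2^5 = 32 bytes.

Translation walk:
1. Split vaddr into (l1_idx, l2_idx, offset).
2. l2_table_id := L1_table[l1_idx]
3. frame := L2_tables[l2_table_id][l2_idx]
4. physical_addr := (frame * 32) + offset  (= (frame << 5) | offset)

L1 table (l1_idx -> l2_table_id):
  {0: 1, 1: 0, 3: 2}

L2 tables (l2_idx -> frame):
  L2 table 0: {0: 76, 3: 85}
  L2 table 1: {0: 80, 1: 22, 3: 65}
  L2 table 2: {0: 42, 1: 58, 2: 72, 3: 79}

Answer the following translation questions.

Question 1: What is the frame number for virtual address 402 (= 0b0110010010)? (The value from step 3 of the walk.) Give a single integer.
Answer: 42

Derivation:
vaddr = 402: l1_idx=3, l2_idx=0
L1[3] = 2; L2[2][0] = 42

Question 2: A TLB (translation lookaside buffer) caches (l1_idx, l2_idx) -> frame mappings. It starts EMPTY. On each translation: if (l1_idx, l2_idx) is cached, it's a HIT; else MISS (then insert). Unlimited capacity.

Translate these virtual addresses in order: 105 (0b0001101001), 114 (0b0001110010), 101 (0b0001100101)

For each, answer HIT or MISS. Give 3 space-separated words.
vaddr=105: (0,3) not in TLB -> MISS, insert
vaddr=114: (0,3) in TLB -> HIT
vaddr=101: (0,3) in TLB -> HIT

Answer: MISS HIT HIT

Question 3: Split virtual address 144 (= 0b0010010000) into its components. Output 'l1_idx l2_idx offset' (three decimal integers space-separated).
vaddr = 144 = 0b0010010000
  top 3 bits -> l1_idx = 1
  next 2 bits -> l2_idx = 0
  bottom 5 bits -> offset = 16

Answer: 1 0 16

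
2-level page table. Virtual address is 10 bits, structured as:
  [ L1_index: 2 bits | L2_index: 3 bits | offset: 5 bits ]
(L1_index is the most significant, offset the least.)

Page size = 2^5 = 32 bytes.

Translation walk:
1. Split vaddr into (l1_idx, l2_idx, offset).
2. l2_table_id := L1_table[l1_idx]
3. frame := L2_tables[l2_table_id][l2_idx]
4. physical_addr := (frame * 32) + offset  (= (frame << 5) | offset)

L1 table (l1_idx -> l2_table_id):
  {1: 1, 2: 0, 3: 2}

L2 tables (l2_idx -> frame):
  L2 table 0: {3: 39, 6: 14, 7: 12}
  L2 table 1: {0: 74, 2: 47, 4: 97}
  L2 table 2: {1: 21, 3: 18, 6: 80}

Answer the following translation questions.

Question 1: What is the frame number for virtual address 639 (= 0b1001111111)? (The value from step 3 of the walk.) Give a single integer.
vaddr = 639: l1_idx=2, l2_idx=3
L1[2] = 0; L2[0][3] = 39

Answer: 39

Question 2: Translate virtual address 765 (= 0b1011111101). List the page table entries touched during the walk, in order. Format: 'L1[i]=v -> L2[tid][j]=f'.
Answer: L1[2]=0 -> L2[0][7]=12

Derivation:
vaddr = 765 = 0b1011111101
Split: l1_idx=2, l2_idx=7, offset=29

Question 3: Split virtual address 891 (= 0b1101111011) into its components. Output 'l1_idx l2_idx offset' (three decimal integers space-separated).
Answer: 3 3 27

Derivation:
vaddr = 891 = 0b1101111011
  top 2 bits -> l1_idx = 3
  next 3 bits -> l2_idx = 3
  bottom 5 bits -> offset = 27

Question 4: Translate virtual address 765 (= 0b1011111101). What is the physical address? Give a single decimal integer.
Answer: 413

Derivation:
vaddr = 765 = 0b1011111101
Split: l1_idx=2, l2_idx=7, offset=29
L1[2] = 0
L2[0][7] = 12
paddr = 12 * 32 + 29 = 413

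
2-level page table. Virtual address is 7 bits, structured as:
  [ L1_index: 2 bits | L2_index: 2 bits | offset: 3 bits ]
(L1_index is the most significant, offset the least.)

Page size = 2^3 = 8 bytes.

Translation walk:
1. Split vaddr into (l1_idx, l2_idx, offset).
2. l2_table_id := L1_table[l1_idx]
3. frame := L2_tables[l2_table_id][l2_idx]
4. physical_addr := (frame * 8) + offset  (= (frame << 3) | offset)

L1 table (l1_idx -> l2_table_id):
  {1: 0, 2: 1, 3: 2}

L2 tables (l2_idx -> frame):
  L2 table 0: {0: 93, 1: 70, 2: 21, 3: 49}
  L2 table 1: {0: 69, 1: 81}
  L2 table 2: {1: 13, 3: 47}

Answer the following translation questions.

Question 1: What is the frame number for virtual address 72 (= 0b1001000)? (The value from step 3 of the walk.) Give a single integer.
vaddr = 72: l1_idx=2, l2_idx=1
L1[2] = 1; L2[1][1] = 81

Answer: 81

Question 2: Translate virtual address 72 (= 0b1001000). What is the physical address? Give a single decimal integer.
Answer: 648

Derivation:
vaddr = 72 = 0b1001000
Split: l1_idx=2, l2_idx=1, offset=0
L1[2] = 1
L2[1][1] = 81
paddr = 81 * 8 + 0 = 648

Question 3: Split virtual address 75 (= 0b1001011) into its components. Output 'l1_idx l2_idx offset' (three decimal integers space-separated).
Answer: 2 1 3

Derivation:
vaddr = 75 = 0b1001011
  top 2 bits -> l1_idx = 2
  next 2 bits -> l2_idx = 1
  bottom 3 bits -> offset = 3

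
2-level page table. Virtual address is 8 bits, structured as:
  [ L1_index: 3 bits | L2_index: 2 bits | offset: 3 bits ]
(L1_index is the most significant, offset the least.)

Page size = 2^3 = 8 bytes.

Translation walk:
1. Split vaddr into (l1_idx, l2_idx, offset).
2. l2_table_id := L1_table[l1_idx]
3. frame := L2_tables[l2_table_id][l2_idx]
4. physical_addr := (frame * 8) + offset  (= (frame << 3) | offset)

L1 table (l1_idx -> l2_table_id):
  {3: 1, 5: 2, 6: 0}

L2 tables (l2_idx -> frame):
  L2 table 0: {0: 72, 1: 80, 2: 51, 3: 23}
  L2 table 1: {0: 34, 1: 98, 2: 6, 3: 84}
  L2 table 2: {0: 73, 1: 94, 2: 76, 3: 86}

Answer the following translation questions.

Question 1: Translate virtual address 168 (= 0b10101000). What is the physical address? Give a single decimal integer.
Answer: 752

Derivation:
vaddr = 168 = 0b10101000
Split: l1_idx=5, l2_idx=1, offset=0
L1[5] = 2
L2[2][1] = 94
paddr = 94 * 8 + 0 = 752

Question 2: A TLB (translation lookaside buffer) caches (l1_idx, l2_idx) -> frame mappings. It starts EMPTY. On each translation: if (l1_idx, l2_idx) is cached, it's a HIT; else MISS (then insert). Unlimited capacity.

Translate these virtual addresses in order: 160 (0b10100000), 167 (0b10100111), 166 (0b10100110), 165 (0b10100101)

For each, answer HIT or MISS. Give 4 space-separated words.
vaddr=160: (5,0) not in TLB -> MISS, insert
vaddr=167: (5,0) in TLB -> HIT
vaddr=166: (5,0) in TLB -> HIT
vaddr=165: (5,0) in TLB -> HIT

Answer: MISS HIT HIT HIT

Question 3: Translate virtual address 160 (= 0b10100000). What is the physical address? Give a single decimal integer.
vaddr = 160 = 0b10100000
Split: l1_idx=5, l2_idx=0, offset=0
L1[5] = 2
L2[2][0] = 73
paddr = 73 * 8 + 0 = 584

Answer: 584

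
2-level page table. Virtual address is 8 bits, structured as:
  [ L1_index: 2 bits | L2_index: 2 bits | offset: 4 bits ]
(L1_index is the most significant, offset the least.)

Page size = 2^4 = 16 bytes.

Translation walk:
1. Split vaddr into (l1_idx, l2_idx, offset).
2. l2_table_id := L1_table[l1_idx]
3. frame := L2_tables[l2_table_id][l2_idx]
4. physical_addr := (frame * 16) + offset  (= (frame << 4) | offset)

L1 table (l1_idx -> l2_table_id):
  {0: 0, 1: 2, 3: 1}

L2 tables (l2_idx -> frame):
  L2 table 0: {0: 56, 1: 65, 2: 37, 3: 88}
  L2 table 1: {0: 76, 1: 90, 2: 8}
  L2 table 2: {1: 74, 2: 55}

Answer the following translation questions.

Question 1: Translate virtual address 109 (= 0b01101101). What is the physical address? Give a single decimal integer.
vaddr = 109 = 0b01101101
Split: l1_idx=1, l2_idx=2, offset=13
L1[1] = 2
L2[2][2] = 55
paddr = 55 * 16 + 13 = 893

Answer: 893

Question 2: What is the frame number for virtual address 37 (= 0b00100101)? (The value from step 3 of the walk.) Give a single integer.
vaddr = 37: l1_idx=0, l2_idx=2
L1[0] = 0; L2[0][2] = 37

Answer: 37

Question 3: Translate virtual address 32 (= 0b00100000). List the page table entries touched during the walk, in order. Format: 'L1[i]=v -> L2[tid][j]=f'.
vaddr = 32 = 0b00100000
Split: l1_idx=0, l2_idx=2, offset=0

Answer: L1[0]=0 -> L2[0][2]=37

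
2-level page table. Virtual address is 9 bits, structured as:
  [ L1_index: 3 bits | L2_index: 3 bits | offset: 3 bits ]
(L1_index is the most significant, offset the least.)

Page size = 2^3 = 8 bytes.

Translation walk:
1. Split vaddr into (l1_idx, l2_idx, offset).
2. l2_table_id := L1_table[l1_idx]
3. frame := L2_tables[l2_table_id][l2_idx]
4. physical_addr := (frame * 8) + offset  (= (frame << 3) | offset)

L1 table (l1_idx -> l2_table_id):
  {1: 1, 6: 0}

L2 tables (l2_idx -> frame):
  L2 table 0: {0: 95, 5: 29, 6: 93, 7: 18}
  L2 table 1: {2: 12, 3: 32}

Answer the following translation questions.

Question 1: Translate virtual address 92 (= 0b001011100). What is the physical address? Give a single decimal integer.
Answer: 260

Derivation:
vaddr = 92 = 0b001011100
Split: l1_idx=1, l2_idx=3, offset=4
L1[1] = 1
L2[1][3] = 32
paddr = 32 * 8 + 4 = 260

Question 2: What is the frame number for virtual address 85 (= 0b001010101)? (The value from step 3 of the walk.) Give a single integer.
Answer: 12

Derivation:
vaddr = 85: l1_idx=1, l2_idx=2
L1[1] = 1; L2[1][2] = 12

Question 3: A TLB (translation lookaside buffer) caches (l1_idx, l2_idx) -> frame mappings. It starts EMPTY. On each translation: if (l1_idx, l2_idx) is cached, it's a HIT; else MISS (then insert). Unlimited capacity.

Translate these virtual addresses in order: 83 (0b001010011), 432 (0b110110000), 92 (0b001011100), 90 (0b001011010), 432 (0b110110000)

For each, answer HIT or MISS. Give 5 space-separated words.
vaddr=83: (1,2) not in TLB -> MISS, insert
vaddr=432: (6,6) not in TLB -> MISS, insert
vaddr=92: (1,3) not in TLB -> MISS, insert
vaddr=90: (1,3) in TLB -> HIT
vaddr=432: (6,6) in TLB -> HIT

Answer: MISS MISS MISS HIT HIT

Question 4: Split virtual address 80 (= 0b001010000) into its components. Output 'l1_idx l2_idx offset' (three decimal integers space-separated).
Answer: 1 2 0

Derivation:
vaddr = 80 = 0b001010000
  top 3 bits -> l1_idx = 1
  next 3 bits -> l2_idx = 2
  bottom 3 bits -> offset = 0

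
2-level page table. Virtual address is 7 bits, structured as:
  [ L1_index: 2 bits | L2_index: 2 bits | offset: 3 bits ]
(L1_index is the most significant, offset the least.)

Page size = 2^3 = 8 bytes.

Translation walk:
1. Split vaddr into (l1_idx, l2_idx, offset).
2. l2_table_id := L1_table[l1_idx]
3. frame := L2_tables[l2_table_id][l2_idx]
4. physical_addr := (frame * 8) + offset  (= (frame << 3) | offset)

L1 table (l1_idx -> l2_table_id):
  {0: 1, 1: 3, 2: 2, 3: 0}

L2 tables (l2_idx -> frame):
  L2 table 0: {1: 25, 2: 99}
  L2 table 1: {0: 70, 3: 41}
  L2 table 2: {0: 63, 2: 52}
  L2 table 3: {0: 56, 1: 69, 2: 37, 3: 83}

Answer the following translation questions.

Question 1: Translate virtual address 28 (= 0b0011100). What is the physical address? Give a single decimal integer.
vaddr = 28 = 0b0011100
Split: l1_idx=0, l2_idx=3, offset=4
L1[0] = 1
L2[1][3] = 41
paddr = 41 * 8 + 4 = 332

Answer: 332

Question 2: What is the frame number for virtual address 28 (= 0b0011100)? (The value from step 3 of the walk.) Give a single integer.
Answer: 41

Derivation:
vaddr = 28: l1_idx=0, l2_idx=3
L1[0] = 1; L2[1][3] = 41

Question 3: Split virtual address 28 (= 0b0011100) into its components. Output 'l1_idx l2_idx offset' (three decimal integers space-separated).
vaddr = 28 = 0b0011100
  top 2 bits -> l1_idx = 0
  next 2 bits -> l2_idx = 3
  bottom 3 bits -> offset = 4

Answer: 0 3 4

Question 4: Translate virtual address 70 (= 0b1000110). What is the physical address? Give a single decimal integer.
Answer: 510

Derivation:
vaddr = 70 = 0b1000110
Split: l1_idx=2, l2_idx=0, offset=6
L1[2] = 2
L2[2][0] = 63
paddr = 63 * 8 + 6 = 510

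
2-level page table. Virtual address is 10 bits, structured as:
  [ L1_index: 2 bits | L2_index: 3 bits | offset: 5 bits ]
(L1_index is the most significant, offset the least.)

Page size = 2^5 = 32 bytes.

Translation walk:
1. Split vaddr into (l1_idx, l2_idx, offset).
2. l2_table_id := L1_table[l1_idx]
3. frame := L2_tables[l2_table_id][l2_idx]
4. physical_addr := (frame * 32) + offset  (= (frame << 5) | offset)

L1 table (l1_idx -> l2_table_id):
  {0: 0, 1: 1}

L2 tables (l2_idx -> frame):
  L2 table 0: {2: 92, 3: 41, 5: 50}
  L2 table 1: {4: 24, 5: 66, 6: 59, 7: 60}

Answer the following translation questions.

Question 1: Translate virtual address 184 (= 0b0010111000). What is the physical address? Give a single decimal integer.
vaddr = 184 = 0b0010111000
Split: l1_idx=0, l2_idx=5, offset=24
L1[0] = 0
L2[0][5] = 50
paddr = 50 * 32 + 24 = 1624

Answer: 1624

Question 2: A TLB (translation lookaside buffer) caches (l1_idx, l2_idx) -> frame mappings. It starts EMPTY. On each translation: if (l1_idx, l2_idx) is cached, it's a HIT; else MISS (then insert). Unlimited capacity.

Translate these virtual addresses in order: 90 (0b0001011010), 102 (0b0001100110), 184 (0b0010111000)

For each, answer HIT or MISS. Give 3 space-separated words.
vaddr=90: (0,2) not in TLB -> MISS, insert
vaddr=102: (0,3) not in TLB -> MISS, insert
vaddr=184: (0,5) not in TLB -> MISS, insert

Answer: MISS MISS MISS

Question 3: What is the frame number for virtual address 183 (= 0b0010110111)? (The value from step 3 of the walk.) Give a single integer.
Answer: 50

Derivation:
vaddr = 183: l1_idx=0, l2_idx=5
L1[0] = 0; L2[0][5] = 50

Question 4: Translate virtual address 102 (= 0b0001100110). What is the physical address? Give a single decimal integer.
Answer: 1318

Derivation:
vaddr = 102 = 0b0001100110
Split: l1_idx=0, l2_idx=3, offset=6
L1[0] = 0
L2[0][3] = 41
paddr = 41 * 32 + 6 = 1318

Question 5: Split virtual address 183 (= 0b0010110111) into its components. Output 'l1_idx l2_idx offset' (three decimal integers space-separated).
Answer: 0 5 23

Derivation:
vaddr = 183 = 0b0010110111
  top 2 bits -> l1_idx = 0
  next 3 bits -> l2_idx = 5
  bottom 5 bits -> offset = 23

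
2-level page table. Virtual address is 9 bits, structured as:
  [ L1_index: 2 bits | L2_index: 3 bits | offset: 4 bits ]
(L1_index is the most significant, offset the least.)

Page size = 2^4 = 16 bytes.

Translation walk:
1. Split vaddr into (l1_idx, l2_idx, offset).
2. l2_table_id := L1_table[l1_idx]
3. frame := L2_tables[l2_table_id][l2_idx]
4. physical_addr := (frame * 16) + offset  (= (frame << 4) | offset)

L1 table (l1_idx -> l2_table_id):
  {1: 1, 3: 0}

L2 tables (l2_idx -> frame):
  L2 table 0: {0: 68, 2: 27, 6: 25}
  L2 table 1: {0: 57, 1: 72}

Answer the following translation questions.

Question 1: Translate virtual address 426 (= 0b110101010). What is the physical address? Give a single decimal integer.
Answer: 442

Derivation:
vaddr = 426 = 0b110101010
Split: l1_idx=3, l2_idx=2, offset=10
L1[3] = 0
L2[0][2] = 27
paddr = 27 * 16 + 10 = 442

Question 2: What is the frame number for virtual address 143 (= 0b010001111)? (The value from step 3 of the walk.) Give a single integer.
vaddr = 143: l1_idx=1, l2_idx=0
L1[1] = 1; L2[1][0] = 57

Answer: 57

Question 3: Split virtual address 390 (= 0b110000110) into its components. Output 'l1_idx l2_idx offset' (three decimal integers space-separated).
vaddr = 390 = 0b110000110
  top 2 bits -> l1_idx = 3
  next 3 bits -> l2_idx = 0
  bottom 4 bits -> offset = 6

Answer: 3 0 6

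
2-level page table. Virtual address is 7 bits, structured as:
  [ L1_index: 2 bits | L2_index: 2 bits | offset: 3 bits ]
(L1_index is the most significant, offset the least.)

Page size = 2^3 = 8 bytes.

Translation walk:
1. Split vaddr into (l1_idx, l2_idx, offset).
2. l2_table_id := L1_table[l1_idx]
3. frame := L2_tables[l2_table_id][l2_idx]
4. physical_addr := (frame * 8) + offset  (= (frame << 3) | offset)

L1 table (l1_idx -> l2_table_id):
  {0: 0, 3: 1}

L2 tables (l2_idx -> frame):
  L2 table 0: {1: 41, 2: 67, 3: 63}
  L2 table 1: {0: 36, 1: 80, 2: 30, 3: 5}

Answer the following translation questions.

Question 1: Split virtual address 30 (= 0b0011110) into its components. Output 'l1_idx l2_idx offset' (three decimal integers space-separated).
Answer: 0 3 6

Derivation:
vaddr = 30 = 0b0011110
  top 2 bits -> l1_idx = 0
  next 2 bits -> l2_idx = 3
  bottom 3 bits -> offset = 6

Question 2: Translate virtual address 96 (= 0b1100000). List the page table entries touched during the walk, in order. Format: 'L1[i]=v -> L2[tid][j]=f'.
Answer: L1[3]=1 -> L2[1][0]=36

Derivation:
vaddr = 96 = 0b1100000
Split: l1_idx=3, l2_idx=0, offset=0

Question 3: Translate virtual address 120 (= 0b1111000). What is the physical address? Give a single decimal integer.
Answer: 40

Derivation:
vaddr = 120 = 0b1111000
Split: l1_idx=3, l2_idx=3, offset=0
L1[3] = 1
L2[1][3] = 5
paddr = 5 * 8 + 0 = 40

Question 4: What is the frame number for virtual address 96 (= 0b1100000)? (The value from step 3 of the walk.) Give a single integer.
Answer: 36

Derivation:
vaddr = 96: l1_idx=3, l2_idx=0
L1[3] = 1; L2[1][0] = 36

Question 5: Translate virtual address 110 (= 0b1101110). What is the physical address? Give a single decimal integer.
vaddr = 110 = 0b1101110
Split: l1_idx=3, l2_idx=1, offset=6
L1[3] = 1
L2[1][1] = 80
paddr = 80 * 8 + 6 = 646

Answer: 646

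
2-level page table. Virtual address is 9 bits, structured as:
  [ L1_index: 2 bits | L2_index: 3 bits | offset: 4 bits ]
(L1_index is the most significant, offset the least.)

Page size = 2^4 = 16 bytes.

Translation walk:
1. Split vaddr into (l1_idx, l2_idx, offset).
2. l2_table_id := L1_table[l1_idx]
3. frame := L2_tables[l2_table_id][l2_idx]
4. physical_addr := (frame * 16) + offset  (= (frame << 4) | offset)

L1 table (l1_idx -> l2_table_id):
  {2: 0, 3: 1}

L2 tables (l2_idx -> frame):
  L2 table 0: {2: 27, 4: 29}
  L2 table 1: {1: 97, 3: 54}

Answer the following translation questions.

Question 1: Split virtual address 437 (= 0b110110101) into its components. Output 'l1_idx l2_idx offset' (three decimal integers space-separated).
vaddr = 437 = 0b110110101
  top 2 bits -> l1_idx = 3
  next 3 bits -> l2_idx = 3
  bottom 4 bits -> offset = 5

Answer: 3 3 5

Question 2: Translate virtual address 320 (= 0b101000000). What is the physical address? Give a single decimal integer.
vaddr = 320 = 0b101000000
Split: l1_idx=2, l2_idx=4, offset=0
L1[2] = 0
L2[0][4] = 29
paddr = 29 * 16 + 0 = 464

Answer: 464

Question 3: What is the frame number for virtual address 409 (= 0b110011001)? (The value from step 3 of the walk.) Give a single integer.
Answer: 97

Derivation:
vaddr = 409: l1_idx=3, l2_idx=1
L1[3] = 1; L2[1][1] = 97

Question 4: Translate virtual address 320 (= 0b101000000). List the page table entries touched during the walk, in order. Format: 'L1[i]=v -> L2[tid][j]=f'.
Answer: L1[2]=0 -> L2[0][4]=29

Derivation:
vaddr = 320 = 0b101000000
Split: l1_idx=2, l2_idx=4, offset=0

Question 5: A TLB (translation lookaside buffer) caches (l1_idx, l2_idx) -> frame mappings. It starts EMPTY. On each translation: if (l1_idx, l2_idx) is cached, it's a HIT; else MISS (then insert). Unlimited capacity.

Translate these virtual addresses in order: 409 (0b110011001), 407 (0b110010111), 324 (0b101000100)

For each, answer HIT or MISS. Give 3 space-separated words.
Answer: MISS HIT MISS

Derivation:
vaddr=409: (3,1) not in TLB -> MISS, insert
vaddr=407: (3,1) in TLB -> HIT
vaddr=324: (2,4) not in TLB -> MISS, insert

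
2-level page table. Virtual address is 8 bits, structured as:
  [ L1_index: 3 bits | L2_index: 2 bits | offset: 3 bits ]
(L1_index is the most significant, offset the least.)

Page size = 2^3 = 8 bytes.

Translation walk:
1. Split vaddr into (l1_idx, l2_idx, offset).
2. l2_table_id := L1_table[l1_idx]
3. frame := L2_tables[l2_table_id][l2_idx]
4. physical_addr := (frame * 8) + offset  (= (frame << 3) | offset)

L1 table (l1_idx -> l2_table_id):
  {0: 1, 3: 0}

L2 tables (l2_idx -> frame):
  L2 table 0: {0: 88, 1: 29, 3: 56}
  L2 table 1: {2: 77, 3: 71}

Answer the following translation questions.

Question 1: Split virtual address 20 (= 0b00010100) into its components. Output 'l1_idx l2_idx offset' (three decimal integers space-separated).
vaddr = 20 = 0b00010100
  top 3 bits -> l1_idx = 0
  next 2 bits -> l2_idx = 2
  bottom 3 bits -> offset = 4

Answer: 0 2 4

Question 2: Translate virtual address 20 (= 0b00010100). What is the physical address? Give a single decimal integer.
Answer: 620

Derivation:
vaddr = 20 = 0b00010100
Split: l1_idx=0, l2_idx=2, offset=4
L1[0] = 1
L2[1][2] = 77
paddr = 77 * 8 + 4 = 620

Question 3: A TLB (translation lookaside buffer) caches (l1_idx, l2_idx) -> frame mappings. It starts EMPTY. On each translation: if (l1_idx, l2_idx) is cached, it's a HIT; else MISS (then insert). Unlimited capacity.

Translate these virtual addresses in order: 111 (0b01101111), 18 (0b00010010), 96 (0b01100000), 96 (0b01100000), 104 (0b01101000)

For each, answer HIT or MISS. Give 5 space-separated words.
vaddr=111: (3,1) not in TLB -> MISS, insert
vaddr=18: (0,2) not in TLB -> MISS, insert
vaddr=96: (3,0) not in TLB -> MISS, insert
vaddr=96: (3,0) in TLB -> HIT
vaddr=104: (3,1) in TLB -> HIT

Answer: MISS MISS MISS HIT HIT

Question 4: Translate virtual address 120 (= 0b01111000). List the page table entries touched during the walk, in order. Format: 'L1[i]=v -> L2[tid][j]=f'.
Answer: L1[3]=0 -> L2[0][3]=56

Derivation:
vaddr = 120 = 0b01111000
Split: l1_idx=3, l2_idx=3, offset=0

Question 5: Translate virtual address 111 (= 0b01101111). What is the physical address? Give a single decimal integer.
vaddr = 111 = 0b01101111
Split: l1_idx=3, l2_idx=1, offset=7
L1[3] = 0
L2[0][1] = 29
paddr = 29 * 8 + 7 = 239

Answer: 239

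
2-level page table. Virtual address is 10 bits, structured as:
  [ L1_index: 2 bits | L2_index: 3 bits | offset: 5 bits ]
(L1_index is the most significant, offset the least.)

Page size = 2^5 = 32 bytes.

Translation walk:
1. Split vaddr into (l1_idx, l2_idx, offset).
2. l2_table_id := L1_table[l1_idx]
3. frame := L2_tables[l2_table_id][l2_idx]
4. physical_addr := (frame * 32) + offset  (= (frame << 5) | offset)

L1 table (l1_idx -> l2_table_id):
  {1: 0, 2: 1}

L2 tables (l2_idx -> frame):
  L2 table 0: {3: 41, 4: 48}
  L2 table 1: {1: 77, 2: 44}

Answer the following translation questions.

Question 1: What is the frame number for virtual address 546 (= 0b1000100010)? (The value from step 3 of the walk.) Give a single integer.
vaddr = 546: l1_idx=2, l2_idx=1
L1[2] = 1; L2[1][1] = 77

Answer: 77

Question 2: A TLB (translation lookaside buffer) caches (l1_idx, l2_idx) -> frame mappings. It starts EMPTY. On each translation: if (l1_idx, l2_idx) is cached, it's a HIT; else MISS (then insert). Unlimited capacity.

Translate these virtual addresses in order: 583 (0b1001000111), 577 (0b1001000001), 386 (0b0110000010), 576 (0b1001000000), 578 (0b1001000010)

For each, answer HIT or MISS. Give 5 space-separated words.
Answer: MISS HIT MISS HIT HIT

Derivation:
vaddr=583: (2,2) not in TLB -> MISS, insert
vaddr=577: (2,2) in TLB -> HIT
vaddr=386: (1,4) not in TLB -> MISS, insert
vaddr=576: (2,2) in TLB -> HIT
vaddr=578: (2,2) in TLB -> HIT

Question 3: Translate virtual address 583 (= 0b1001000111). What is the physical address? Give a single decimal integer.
Answer: 1415

Derivation:
vaddr = 583 = 0b1001000111
Split: l1_idx=2, l2_idx=2, offset=7
L1[2] = 1
L2[1][2] = 44
paddr = 44 * 32 + 7 = 1415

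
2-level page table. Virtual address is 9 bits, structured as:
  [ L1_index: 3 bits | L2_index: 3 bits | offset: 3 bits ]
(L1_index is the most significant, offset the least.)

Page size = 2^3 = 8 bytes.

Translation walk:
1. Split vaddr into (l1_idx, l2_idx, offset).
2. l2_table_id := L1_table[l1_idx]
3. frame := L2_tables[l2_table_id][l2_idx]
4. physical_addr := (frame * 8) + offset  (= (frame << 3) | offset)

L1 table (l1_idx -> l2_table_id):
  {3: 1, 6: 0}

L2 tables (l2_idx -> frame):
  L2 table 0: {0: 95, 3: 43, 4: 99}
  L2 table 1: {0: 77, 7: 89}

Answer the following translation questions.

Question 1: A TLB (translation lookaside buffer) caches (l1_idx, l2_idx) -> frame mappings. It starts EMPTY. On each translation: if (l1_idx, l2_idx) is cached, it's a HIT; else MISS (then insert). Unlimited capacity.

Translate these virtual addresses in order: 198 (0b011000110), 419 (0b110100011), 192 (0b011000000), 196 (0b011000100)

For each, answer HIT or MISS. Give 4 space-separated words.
Answer: MISS MISS HIT HIT

Derivation:
vaddr=198: (3,0) not in TLB -> MISS, insert
vaddr=419: (6,4) not in TLB -> MISS, insert
vaddr=192: (3,0) in TLB -> HIT
vaddr=196: (3,0) in TLB -> HIT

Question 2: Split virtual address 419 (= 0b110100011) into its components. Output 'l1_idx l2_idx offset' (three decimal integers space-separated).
Answer: 6 4 3

Derivation:
vaddr = 419 = 0b110100011
  top 3 bits -> l1_idx = 6
  next 3 bits -> l2_idx = 4
  bottom 3 bits -> offset = 3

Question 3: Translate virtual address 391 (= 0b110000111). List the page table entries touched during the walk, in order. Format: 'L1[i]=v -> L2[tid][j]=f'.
Answer: L1[6]=0 -> L2[0][0]=95

Derivation:
vaddr = 391 = 0b110000111
Split: l1_idx=6, l2_idx=0, offset=7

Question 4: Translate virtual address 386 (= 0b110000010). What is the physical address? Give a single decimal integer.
Answer: 762

Derivation:
vaddr = 386 = 0b110000010
Split: l1_idx=6, l2_idx=0, offset=2
L1[6] = 0
L2[0][0] = 95
paddr = 95 * 8 + 2 = 762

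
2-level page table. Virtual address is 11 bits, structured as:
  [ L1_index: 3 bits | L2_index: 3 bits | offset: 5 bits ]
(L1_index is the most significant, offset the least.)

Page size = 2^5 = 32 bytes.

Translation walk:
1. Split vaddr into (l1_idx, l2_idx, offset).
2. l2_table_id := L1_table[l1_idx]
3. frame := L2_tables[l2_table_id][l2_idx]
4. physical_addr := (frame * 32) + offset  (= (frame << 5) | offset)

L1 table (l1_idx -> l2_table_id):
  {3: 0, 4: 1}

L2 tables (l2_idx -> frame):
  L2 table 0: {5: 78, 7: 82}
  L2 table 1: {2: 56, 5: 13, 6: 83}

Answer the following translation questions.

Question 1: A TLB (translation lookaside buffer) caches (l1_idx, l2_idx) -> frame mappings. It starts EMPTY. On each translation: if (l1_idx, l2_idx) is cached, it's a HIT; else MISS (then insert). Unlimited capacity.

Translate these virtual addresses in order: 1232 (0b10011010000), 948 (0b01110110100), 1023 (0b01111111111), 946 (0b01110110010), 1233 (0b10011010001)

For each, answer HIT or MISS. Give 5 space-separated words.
vaddr=1232: (4,6) not in TLB -> MISS, insert
vaddr=948: (3,5) not in TLB -> MISS, insert
vaddr=1023: (3,7) not in TLB -> MISS, insert
vaddr=946: (3,5) in TLB -> HIT
vaddr=1233: (4,6) in TLB -> HIT

Answer: MISS MISS MISS HIT HIT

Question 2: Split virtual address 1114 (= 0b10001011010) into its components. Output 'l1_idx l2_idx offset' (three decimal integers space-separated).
vaddr = 1114 = 0b10001011010
  top 3 bits -> l1_idx = 4
  next 3 bits -> l2_idx = 2
  bottom 5 bits -> offset = 26

Answer: 4 2 26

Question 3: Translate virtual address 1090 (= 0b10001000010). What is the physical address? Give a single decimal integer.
Answer: 1794

Derivation:
vaddr = 1090 = 0b10001000010
Split: l1_idx=4, l2_idx=2, offset=2
L1[4] = 1
L2[1][2] = 56
paddr = 56 * 32 + 2 = 1794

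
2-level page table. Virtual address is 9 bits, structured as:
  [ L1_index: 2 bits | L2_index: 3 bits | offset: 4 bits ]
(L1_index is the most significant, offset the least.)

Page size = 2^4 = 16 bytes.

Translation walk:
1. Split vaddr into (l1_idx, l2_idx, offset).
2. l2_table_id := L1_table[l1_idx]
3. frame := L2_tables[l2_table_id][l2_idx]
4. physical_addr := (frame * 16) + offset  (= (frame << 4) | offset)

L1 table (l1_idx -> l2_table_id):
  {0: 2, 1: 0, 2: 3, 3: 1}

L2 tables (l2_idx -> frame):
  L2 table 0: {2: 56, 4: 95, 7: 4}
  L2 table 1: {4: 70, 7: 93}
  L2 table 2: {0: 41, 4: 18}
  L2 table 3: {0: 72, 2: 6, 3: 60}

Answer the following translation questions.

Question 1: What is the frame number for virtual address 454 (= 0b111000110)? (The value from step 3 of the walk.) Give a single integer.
Answer: 70

Derivation:
vaddr = 454: l1_idx=3, l2_idx=4
L1[3] = 1; L2[1][4] = 70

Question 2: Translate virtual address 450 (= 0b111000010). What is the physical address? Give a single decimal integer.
Answer: 1122

Derivation:
vaddr = 450 = 0b111000010
Split: l1_idx=3, l2_idx=4, offset=2
L1[3] = 1
L2[1][4] = 70
paddr = 70 * 16 + 2 = 1122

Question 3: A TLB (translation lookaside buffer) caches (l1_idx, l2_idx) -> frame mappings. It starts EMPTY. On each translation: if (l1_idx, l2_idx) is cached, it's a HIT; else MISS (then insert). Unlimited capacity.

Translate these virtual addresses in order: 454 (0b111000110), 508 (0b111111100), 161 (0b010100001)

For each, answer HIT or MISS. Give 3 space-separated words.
Answer: MISS MISS MISS

Derivation:
vaddr=454: (3,4) not in TLB -> MISS, insert
vaddr=508: (3,7) not in TLB -> MISS, insert
vaddr=161: (1,2) not in TLB -> MISS, insert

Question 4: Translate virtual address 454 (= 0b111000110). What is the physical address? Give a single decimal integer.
Answer: 1126

Derivation:
vaddr = 454 = 0b111000110
Split: l1_idx=3, l2_idx=4, offset=6
L1[3] = 1
L2[1][4] = 70
paddr = 70 * 16 + 6 = 1126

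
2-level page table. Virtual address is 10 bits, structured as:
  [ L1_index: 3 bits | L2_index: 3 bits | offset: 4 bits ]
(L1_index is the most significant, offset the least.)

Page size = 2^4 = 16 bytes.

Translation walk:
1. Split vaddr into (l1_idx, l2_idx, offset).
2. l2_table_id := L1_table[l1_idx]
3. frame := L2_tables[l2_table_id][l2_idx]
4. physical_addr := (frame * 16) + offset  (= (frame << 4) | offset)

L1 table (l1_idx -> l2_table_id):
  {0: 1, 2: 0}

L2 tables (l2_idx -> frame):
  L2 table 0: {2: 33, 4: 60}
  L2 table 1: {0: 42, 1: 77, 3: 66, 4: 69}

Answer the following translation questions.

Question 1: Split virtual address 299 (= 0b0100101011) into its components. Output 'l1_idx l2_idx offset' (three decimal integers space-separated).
Answer: 2 2 11

Derivation:
vaddr = 299 = 0b0100101011
  top 3 bits -> l1_idx = 2
  next 3 bits -> l2_idx = 2
  bottom 4 bits -> offset = 11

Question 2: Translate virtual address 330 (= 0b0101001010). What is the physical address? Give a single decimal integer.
Answer: 970

Derivation:
vaddr = 330 = 0b0101001010
Split: l1_idx=2, l2_idx=4, offset=10
L1[2] = 0
L2[0][4] = 60
paddr = 60 * 16 + 10 = 970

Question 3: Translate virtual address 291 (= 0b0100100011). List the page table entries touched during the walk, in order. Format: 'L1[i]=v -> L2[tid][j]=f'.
vaddr = 291 = 0b0100100011
Split: l1_idx=2, l2_idx=2, offset=3

Answer: L1[2]=0 -> L2[0][2]=33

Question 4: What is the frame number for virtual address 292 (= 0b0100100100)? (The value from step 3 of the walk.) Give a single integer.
Answer: 33

Derivation:
vaddr = 292: l1_idx=2, l2_idx=2
L1[2] = 0; L2[0][2] = 33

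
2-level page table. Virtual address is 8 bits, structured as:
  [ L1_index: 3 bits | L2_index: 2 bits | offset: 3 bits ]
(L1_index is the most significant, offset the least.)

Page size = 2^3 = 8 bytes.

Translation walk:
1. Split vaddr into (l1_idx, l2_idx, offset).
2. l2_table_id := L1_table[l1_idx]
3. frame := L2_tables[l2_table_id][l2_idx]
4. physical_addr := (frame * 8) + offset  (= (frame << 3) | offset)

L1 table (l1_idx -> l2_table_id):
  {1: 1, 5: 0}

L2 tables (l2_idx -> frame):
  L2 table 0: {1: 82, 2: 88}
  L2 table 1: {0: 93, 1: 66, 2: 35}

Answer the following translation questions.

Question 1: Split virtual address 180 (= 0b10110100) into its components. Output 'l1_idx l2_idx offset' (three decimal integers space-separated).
vaddr = 180 = 0b10110100
  top 3 bits -> l1_idx = 5
  next 2 bits -> l2_idx = 2
  bottom 3 bits -> offset = 4

Answer: 5 2 4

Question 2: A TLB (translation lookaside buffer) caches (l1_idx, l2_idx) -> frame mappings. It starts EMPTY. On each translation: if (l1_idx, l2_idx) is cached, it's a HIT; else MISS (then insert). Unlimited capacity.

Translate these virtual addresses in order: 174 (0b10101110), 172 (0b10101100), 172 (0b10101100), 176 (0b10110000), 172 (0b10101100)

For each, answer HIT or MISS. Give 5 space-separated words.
vaddr=174: (5,1) not in TLB -> MISS, insert
vaddr=172: (5,1) in TLB -> HIT
vaddr=172: (5,1) in TLB -> HIT
vaddr=176: (5,2) not in TLB -> MISS, insert
vaddr=172: (5,1) in TLB -> HIT

Answer: MISS HIT HIT MISS HIT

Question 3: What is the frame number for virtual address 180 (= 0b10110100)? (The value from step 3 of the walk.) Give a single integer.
Answer: 88

Derivation:
vaddr = 180: l1_idx=5, l2_idx=2
L1[5] = 0; L2[0][2] = 88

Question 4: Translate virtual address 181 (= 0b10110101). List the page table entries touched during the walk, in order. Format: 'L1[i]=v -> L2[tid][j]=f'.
vaddr = 181 = 0b10110101
Split: l1_idx=5, l2_idx=2, offset=5

Answer: L1[5]=0 -> L2[0][2]=88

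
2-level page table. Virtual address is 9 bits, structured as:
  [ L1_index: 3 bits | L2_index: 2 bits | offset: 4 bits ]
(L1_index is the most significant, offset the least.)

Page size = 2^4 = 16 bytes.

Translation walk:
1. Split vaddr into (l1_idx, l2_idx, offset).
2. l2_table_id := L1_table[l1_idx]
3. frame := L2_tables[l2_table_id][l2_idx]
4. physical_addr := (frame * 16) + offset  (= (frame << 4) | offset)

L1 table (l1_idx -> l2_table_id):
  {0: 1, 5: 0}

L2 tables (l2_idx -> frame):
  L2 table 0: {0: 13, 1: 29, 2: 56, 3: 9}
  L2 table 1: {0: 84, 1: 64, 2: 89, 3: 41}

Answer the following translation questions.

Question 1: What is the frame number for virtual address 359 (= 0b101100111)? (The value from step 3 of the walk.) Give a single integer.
Answer: 56

Derivation:
vaddr = 359: l1_idx=5, l2_idx=2
L1[5] = 0; L2[0][2] = 56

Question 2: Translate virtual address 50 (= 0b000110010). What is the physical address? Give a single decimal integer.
Answer: 658

Derivation:
vaddr = 50 = 0b000110010
Split: l1_idx=0, l2_idx=3, offset=2
L1[0] = 1
L2[1][3] = 41
paddr = 41 * 16 + 2 = 658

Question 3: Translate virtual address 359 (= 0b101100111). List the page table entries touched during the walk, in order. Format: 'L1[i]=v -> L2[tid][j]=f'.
Answer: L1[5]=0 -> L2[0][2]=56

Derivation:
vaddr = 359 = 0b101100111
Split: l1_idx=5, l2_idx=2, offset=7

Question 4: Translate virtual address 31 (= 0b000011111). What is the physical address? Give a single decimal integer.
Answer: 1039

Derivation:
vaddr = 31 = 0b000011111
Split: l1_idx=0, l2_idx=1, offset=15
L1[0] = 1
L2[1][1] = 64
paddr = 64 * 16 + 15 = 1039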